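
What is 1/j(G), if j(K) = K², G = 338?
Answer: 1/114244 ≈ 8.7532e-6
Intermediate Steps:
1/j(G) = 1/(338²) = 1/114244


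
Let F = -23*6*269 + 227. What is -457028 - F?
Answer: -420133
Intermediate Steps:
F = -36895 (F = -138*269 + 227 = -37122 + 227 = -36895)
-457028 - F = -457028 - 1*(-36895) = -457028 + 36895 = -420133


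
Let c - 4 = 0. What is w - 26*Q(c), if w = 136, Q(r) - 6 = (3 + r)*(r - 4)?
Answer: -20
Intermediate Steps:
c = 4 (c = 4 + 0 = 4)
Q(r) = 6 + (-4 + r)*(3 + r) (Q(r) = 6 + (3 + r)*(r - 4) = 6 + (3 + r)*(-4 + r) = 6 + (-4 + r)*(3 + r))
w - 26*Q(c) = 136 - 26*(-6 + 4² - 1*4) = 136 - 26*(-6 + 16 - 4) = 136 - 26*6 = 136 - 156 = -20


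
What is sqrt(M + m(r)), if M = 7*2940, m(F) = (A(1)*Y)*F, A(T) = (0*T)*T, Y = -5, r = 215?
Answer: 14*sqrt(105) ≈ 143.46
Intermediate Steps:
A(T) = 0 (A(T) = 0*T = 0)
m(F) = 0 (m(F) = (0*(-5))*F = 0*F = 0)
M = 20580
sqrt(M + m(r)) = sqrt(20580 + 0) = sqrt(20580) = 14*sqrt(105)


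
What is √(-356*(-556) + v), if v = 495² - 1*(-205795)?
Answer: 6*√18021 ≈ 805.45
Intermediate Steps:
v = 450820 (v = 245025 + 205795 = 450820)
√(-356*(-556) + v) = √(-356*(-556) + 450820) = √(197936 + 450820) = √648756 = 6*√18021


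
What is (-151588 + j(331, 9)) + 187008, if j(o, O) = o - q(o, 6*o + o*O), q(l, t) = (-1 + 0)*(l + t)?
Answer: 41047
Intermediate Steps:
q(l, t) = -l - t (q(l, t) = -(l + t) = -l - t)
j(o, O) = 8*o + O*o (j(o, O) = o - (-o - (6*o + o*O)) = o - (-o - (6*o + O*o)) = o - (-o + (-6*o - O*o)) = o - (-7*o - O*o) = o + (7*o + O*o) = 8*o + O*o)
(-151588 + j(331, 9)) + 187008 = (-151588 + 331*(8 + 9)) + 187008 = (-151588 + 331*17) + 187008 = (-151588 + 5627) + 187008 = -145961 + 187008 = 41047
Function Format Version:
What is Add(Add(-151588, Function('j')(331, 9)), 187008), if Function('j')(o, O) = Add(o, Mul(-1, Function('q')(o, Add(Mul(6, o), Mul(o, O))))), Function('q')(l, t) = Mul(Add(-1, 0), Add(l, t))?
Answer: 41047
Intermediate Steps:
Function('q')(l, t) = Add(Mul(-1, l), Mul(-1, t)) (Function('q')(l, t) = Mul(-1, Add(l, t)) = Add(Mul(-1, l), Mul(-1, t)))
Function('j')(o, O) = Add(Mul(8, o), Mul(O, o)) (Function('j')(o, O) = Add(o, Mul(-1, Add(Mul(-1, o), Mul(-1, Add(Mul(6, o), Mul(o, O)))))) = Add(o, Mul(-1, Add(Mul(-1, o), Mul(-1, Add(Mul(6, o), Mul(O, o)))))) = Add(o, Mul(-1, Add(Mul(-1, o), Add(Mul(-6, o), Mul(-1, O, o))))) = Add(o, Mul(-1, Add(Mul(-7, o), Mul(-1, O, o)))) = Add(o, Add(Mul(7, o), Mul(O, o))) = Add(Mul(8, o), Mul(O, o)))
Add(Add(-151588, Function('j')(331, 9)), 187008) = Add(Add(-151588, Mul(331, Add(8, 9))), 187008) = Add(Add(-151588, Mul(331, 17)), 187008) = Add(Add(-151588, 5627), 187008) = Add(-145961, 187008) = 41047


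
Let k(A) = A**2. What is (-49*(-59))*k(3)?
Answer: 26019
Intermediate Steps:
(-49*(-59))*k(3) = -49*(-59)*3**2 = 2891*9 = 26019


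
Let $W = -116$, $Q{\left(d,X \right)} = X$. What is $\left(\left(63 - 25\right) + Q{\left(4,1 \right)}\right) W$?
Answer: $-4524$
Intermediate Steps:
$\left(\left(63 - 25\right) + Q{\left(4,1 \right)}\right) W = \left(\left(63 - 25\right) + 1\right) \left(-116\right) = \left(38 + 1\right) \left(-116\right) = 39 \left(-116\right) = -4524$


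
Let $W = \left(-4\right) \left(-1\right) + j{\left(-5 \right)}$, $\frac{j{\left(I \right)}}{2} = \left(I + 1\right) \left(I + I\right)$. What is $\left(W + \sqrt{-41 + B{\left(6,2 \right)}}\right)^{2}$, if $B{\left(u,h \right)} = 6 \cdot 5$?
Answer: $\left(84 + i \sqrt{11}\right)^{2} \approx 7045.0 + 557.19 i$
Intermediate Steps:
$B{\left(u,h \right)} = 30$
$j{\left(I \right)} = 4 I \left(1 + I\right)$ ($j{\left(I \right)} = 2 \left(I + 1\right) \left(I + I\right) = 2 \left(1 + I\right) 2 I = 2 \cdot 2 I \left(1 + I\right) = 4 I \left(1 + I\right)$)
$W = 84$ ($W = \left(-4\right) \left(-1\right) + 4 \left(-5\right) \left(1 - 5\right) = 4 + 4 \left(-5\right) \left(-4\right) = 4 + 80 = 84$)
$\left(W + \sqrt{-41 + B{\left(6,2 \right)}}\right)^{2} = \left(84 + \sqrt{-41 + 30}\right)^{2} = \left(84 + \sqrt{-11}\right)^{2} = \left(84 + i \sqrt{11}\right)^{2}$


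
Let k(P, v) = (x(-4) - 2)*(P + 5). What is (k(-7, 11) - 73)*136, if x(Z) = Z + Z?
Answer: -7208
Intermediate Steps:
x(Z) = 2*Z
k(P, v) = -50 - 10*P (k(P, v) = (2*(-4) - 2)*(P + 5) = (-8 - 2)*(5 + P) = -10*(5 + P) = -50 - 10*P)
(k(-7, 11) - 73)*136 = ((-50 - 10*(-7)) - 73)*136 = ((-50 + 70) - 73)*136 = (20 - 73)*136 = -53*136 = -7208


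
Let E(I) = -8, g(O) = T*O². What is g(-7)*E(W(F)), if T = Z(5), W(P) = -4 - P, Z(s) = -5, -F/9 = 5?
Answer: 1960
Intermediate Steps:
F = -45 (F = -9*5 = -45)
T = -5
g(O) = -5*O²
g(-7)*E(W(F)) = -5*(-7)²*(-8) = -5*49*(-8) = -245*(-8) = 1960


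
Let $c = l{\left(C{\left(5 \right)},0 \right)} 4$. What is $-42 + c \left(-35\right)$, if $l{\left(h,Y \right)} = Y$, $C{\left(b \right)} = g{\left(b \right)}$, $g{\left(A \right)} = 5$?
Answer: $-42$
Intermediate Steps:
$C{\left(b \right)} = 5$
$c = 0$ ($c = 0 \cdot 4 = 0$)
$-42 + c \left(-35\right) = -42 + 0 \left(-35\right) = -42 + 0 = -42$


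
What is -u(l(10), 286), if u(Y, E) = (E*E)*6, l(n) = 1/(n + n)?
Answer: -490776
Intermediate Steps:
l(n) = 1/(2*n)
u(Y, E) = 6*E² (u(Y, E) = E²*6 = 6*E²)
-u(l(10), 286) = -6*286² = -6*81796 = -1*490776 = -490776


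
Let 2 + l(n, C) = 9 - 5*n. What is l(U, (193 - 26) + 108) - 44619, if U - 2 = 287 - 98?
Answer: -45567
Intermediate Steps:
U = 191 (U = 2 + (287 - 98) = 2 + 189 = 191)
l(n, C) = 7 - 5*n (l(n, C) = -2 + (9 - 5*n) = 7 - 5*n)
l(U, (193 - 26) + 108) - 44619 = (7 - 5*191) - 44619 = (7 - 955) - 44619 = -948 - 44619 = -45567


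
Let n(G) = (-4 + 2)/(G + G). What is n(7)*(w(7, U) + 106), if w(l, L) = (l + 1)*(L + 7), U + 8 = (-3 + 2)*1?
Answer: -90/7 ≈ -12.857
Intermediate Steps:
n(G) = -1/G (n(G) = -2*1/(2*G) = -1/G)
U = -9 (U = -8 + (-3 + 2)*1 = -8 - 1*1 = -8 - 1 = -9)
w(l, L) = (1 + l)*(7 + L)
n(7)*(w(7, U) + 106) = (-1/7)*((7 - 9 + 7*7 - 9*7) + 106) = (-1*⅐)*((7 - 9 + 49 - 63) + 106) = -(-16 + 106)/7 = -⅐*90 = -90/7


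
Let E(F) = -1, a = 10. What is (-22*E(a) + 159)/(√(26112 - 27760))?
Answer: -181*I*√103/412 ≈ -4.4586*I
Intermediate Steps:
(-22*E(a) + 159)/(√(26112 - 27760)) = (-22*(-1) + 159)/(√(26112 - 27760)) = (22 + 159)/(√(-1648)) = 181/((4*I*√103)) = 181*(-I*√103/412) = -181*I*√103/412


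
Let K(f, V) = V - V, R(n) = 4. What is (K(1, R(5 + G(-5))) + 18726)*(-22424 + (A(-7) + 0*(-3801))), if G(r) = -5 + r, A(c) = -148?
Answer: -422683272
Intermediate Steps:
K(f, V) = 0
(K(1, R(5 + G(-5))) + 18726)*(-22424 + (A(-7) + 0*(-3801))) = (0 + 18726)*(-22424 + (-148 + 0*(-3801))) = 18726*(-22424 + (-148 + 0)) = 18726*(-22424 - 148) = 18726*(-22572) = -422683272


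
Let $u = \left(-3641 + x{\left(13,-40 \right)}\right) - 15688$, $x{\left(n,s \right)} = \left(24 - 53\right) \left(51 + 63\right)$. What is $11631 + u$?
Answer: $-11004$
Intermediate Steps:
$x{\left(n,s \right)} = -3306$ ($x{\left(n,s \right)} = \left(-29\right) 114 = -3306$)
$u = -22635$ ($u = \left(-3641 - 3306\right) - 15688 = -6947 - 15688 = -22635$)
$11631 + u = 11631 - 22635 = -11004$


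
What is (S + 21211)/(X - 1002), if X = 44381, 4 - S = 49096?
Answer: -3983/6197 ≈ -0.64273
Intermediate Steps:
S = -49092 (S = 4 - 1*49096 = 4 - 49096 = -49092)
(S + 21211)/(X - 1002) = (-49092 + 21211)/(44381 - 1002) = -27881/43379 = -27881*1/43379 = -3983/6197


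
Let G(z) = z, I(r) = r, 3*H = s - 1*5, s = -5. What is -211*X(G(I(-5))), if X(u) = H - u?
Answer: -1055/3 ≈ -351.67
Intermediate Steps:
H = -10/3 (H = (-5 - 1*5)/3 = (-5 - 5)/3 = (⅓)*(-10) = -10/3 ≈ -3.3333)
X(u) = -10/3 - u
-211*X(G(I(-5))) = -211*(-10/3 - 1*(-5)) = -211*(-10/3 + 5) = -211*5/3 = -1055/3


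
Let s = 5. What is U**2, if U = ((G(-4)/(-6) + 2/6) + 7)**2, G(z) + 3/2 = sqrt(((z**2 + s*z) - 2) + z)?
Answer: 66589121/20736 - 249977*I*sqrt(10)/864 ≈ 3211.3 - 914.93*I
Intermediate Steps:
G(z) = -3/2 + sqrt(-2 + z**2 + 6*z) (G(z) = -3/2 + sqrt(((z**2 + 5*z) - 2) + z) = -3/2 + sqrt((-2 + z**2 + 5*z) + z) = -3/2 + sqrt(-2 + z**2 + 6*z))
U = (91/12 - I*sqrt(10)/6)**2 (U = (((-3/2 + sqrt(-2 + (-4)**2 + 6*(-4)))/(-6) + 2/6) + 7)**2 = (((-3/2 + sqrt(-2 + 16 - 24))*(-1/6) + 2*(1/6)) + 7)**2 = (((-3/2 + sqrt(-10))*(-1/6) + 1/3) + 7)**2 = (((-3/2 + I*sqrt(10))*(-1/6) + 1/3) + 7)**2 = (((1/4 - I*sqrt(10)/6) + 1/3) + 7)**2 = ((7/12 - I*sqrt(10)/6) + 7)**2 = (91/12 - I*sqrt(10)/6)**2 ≈ 57.229 - 7.9935*I)
U**2 = (2747/48 - 91*I*sqrt(10)/36)**2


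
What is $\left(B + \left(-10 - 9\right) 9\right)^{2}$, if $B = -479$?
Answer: $422500$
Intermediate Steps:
$\left(B + \left(-10 - 9\right) 9\right)^{2} = \left(-479 + \left(-10 - 9\right) 9\right)^{2} = \left(-479 - 171\right)^{2} = \left(-650\right)^{2} = 422500$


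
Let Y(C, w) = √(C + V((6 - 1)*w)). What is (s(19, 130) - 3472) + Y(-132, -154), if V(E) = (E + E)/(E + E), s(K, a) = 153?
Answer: -3319 + I*√131 ≈ -3319.0 + 11.446*I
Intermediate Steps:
V(E) = 1 (V(E) = (2*E)/((2*E)) = (2*E)*(1/(2*E)) = 1)
Y(C, w) = √(1 + C) (Y(C, w) = √(C + 1) = √(1 + C))
(s(19, 130) - 3472) + Y(-132, -154) = (153 - 3472) + √(1 - 132) = -3319 + √(-131) = -3319 + I*√131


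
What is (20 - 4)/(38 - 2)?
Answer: 4/9 ≈ 0.44444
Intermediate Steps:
(20 - 4)/(38 - 2) = 16/36 = (1/36)*16 = 4/9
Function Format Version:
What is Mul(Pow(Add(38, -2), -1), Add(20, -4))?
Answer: Rational(4, 9) ≈ 0.44444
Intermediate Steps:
Mul(Pow(Add(38, -2), -1), Add(20, -4)) = Mul(Pow(36, -1), 16) = Mul(Rational(1, 36), 16) = Rational(4, 9)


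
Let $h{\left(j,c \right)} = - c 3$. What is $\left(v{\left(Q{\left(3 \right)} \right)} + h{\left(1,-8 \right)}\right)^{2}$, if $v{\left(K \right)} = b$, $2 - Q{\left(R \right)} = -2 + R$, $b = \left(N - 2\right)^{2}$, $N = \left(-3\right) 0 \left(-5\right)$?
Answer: $784$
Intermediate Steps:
$h{\left(j,c \right)} = - 3 c$
$N = 0$ ($N = 0 \left(-5\right) = 0$)
$b = 4$ ($b = \left(0 - 2\right)^{2} = \left(-2\right)^{2} = 4$)
$Q{\left(R \right)} = 4 - R$ ($Q{\left(R \right)} = 2 - \left(-2 + R\right) = 4 - R$)
$v{\left(K \right)} = 4$
$\left(v{\left(Q{\left(3 \right)} \right)} + h{\left(1,-8 \right)}\right)^{2} = \left(4 - -24\right)^{2} = \left(4 + 24\right)^{2} = 28^{2} = 784$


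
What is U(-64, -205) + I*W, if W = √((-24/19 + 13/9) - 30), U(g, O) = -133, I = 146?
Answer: -133 + 146*I*√96881/57 ≈ -133.0 + 797.25*I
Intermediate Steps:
W = I*√96881/57 (W = √((-24*1/19 + 13*(⅑)) - 30) = √((-24/19 + 13/9) - 30) = √(31/171 - 30) = √(-5099/171) = I*√96881/57 ≈ 5.4606*I)
U(-64, -205) + I*W = -133 + 146*(I*√96881/57) = -133 + 146*I*√96881/57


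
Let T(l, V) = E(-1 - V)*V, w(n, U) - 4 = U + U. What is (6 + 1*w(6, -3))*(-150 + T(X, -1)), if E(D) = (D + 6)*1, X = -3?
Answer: -624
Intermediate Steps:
w(n, U) = 4 + 2*U (w(n, U) = 4 + (U + U) = 4 + 2*U)
E(D) = 6 + D (E(D) = (6 + D)*1 = 6 + D)
T(l, V) = V*(5 - V) (T(l, V) = (6 + (-1 - V))*V = (5 - V)*V = V*(5 - V))
(6 + 1*w(6, -3))*(-150 + T(X, -1)) = (6 + 1*(4 + 2*(-3)))*(-150 - (5 - 1*(-1))) = (6 + 1*(4 - 6))*(-150 - (5 + 1)) = (6 + 1*(-2))*(-150 - 1*6) = (6 - 2)*(-150 - 6) = 4*(-156) = -624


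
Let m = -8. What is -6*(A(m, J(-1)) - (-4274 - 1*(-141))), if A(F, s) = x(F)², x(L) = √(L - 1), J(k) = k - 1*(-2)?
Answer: -24744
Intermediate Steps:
J(k) = 2 + k (J(k) = k + 2 = 2 + k)
x(L) = √(-1 + L)
A(F, s) = -1 + F (A(F, s) = (√(-1 + F))² = -1 + F)
-6*(A(m, J(-1)) - (-4274 - 1*(-141))) = -6*((-1 - 8) - (-4274 - 1*(-141))) = -6*(-9 - (-4274 + 141)) = -6*(-9 - 1*(-4133)) = -6*(-9 + 4133) = -6*4124 = -24744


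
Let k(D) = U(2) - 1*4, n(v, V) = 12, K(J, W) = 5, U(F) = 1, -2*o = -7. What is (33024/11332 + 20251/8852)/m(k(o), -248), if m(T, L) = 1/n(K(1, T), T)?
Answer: 391359585/6269429 ≈ 62.423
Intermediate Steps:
o = 7/2 (o = -½*(-7) = 7/2 ≈ 3.5000)
k(D) = -3 (k(D) = 1 - 1*4 = 1 - 4 = -3)
m(T, L) = 1/12
(33024/11332 + 20251/8852)/m(k(o), -248) = (33024/11332 + 20251/8852)/(1/12) = (33024*(1/11332) + 20251*(1/8852))*12 = (8256/2833 + 20251/8852)*12 = (130453195/25077716)*12 = 391359585/6269429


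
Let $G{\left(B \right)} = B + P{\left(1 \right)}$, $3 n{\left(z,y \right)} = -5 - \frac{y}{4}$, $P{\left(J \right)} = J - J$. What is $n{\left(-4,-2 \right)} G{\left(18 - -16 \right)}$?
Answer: $-51$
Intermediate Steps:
$P{\left(J \right)} = 0$
$n{\left(z,y \right)} = - \frac{5}{3} - \frac{y}{12}$ ($n{\left(z,y \right)} = \frac{-5 - \frac{y}{4}}{3} = - \frac{5}{3} - \frac{y}{12}$)
$G{\left(B \right)} = B$ ($G{\left(B \right)} = B + 0 = B$)
$n{\left(-4,-2 \right)} G{\left(18 - -16 \right)} = \left(- \frac{5}{3} - - \frac{1}{6}\right) \left(18 - -16\right) = \left(- \frac{5}{3} + \frac{1}{6}\right) \left(18 + 16\right) = \left(- \frac{3}{2}\right) 34 = -51$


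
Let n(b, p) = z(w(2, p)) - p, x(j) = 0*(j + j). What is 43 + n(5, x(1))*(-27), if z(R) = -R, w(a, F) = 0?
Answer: 43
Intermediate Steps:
x(j) = 0 (x(j) = 0*(2*j) = 0)
n(b, p) = -p (n(b, p) = -1*0 - p = 0 - p = -p)
43 + n(5, x(1))*(-27) = 43 - 1*0*(-27) = 43 + 0*(-27) = 43 + 0 = 43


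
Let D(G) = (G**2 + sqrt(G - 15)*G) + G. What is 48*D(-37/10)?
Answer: 11988/25 - 444*I*sqrt(1870)/25 ≈ 479.52 - 768.0*I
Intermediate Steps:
D(G) = G + G**2 + G*sqrt(-15 + G) (D(G) = (G**2 + sqrt(-15 + G)*G) + G = (G**2 + G*sqrt(-15 + G)) + G = G + G**2 + G*sqrt(-15 + G))
48*D(-37/10) = 48*((-37/10)*(1 - 37/10 + sqrt(-15 - 37/10))) = 48*((-37*1/10)*(1 - 37*1/10 + sqrt(-15 - 37*1/10))) = 48*(-37*(1 - 37/10 + sqrt(-15 - 37/10))/10) = 48*(-37*(1 - 37/10 + sqrt(-187/10))/10) = 48*(-37*(1 - 37/10 + I*sqrt(1870)/10)/10) = 48*(-37*(-27/10 + I*sqrt(1870)/10)/10) = 48*(999/100 - 37*I*sqrt(1870)/100) = 11988/25 - 444*I*sqrt(1870)/25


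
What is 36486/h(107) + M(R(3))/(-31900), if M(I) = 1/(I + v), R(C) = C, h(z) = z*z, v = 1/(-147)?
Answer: 512115812997/160698164000 ≈ 3.1868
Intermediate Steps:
v = -1/147 ≈ -0.0068027
h(z) = z²
M(I) = 1/(-1/147 + I) (M(I) = 1/(I - 1/147) = 1/(-1/147 + I))
36486/h(107) + M(R(3))/(-31900) = 36486/(107²) + (147/(-1 + 147*3))/(-31900) = 36486/11449 + (147/(-1 + 441))*(-1/31900) = 36486*(1/11449) + (147/440)*(-1/31900) = 36486/11449 + (147*(1/440))*(-1/31900) = 36486/11449 + (147/440)*(-1/31900) = 36486/11449 - 147/14036000 = 512115812997/160698164000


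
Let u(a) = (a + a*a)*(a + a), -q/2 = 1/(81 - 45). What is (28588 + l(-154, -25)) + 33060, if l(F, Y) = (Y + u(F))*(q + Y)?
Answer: 3274071235/18 ≈ 1.8189e+8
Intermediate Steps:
q = -1/18 (q = -2/(81 - 45) = -2/36 = -2*1/36 = -1/18 ≈ -0.055556)
u(a) = 2*a*(a + a²) (u(a) = (a + a²)*(2*a) = 2*a*(a + a²))
l(F, Y) = (-1/18 + Y)*(Y + 2*F²*(1 + F)) (l(F, Y) = (Y + 2*F²*(1 + F))*(-1/18 + Y) = (-1/18 + Y)*(Y + 2*F²*(1 + F)))
(28588 + l(-154, -25)) + 33060 = (28588 + ((-25)² - 1/18*(-25) - ⅑*(-154)²*(1 - 154) + 2*(-25)*(-154)²*(1 - 154))) + 33060 = (28588 + (625 + 25/18 - ⅑*23716*(-153) + 2*(-25)*23716*(-153))) + 33060 = (28588 + (625 + 25/18 + 403172 + 181427400)) + 33060 = (28588 + 3272961571/18) + 33060 = 3273476155/18 + 33060 = 3274071235/18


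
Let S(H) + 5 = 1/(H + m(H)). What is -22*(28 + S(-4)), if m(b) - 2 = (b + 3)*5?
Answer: -3520/7 ≈ -502.86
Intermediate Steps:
m(b) = 17 + 5*b (m(b) = 2 + (b + 3)*5 = 2 + (3 + b)*5 = 2 + (15 + 5*b) = 17 + 5*b)
S(H) = -5 + 1/(17 + 6*H) (S(H) = -5 + 1/(H + (17 + 5*H)) = -5 + 1/(17 + 6*H))
-22*(28 + S(-4)) = -22*(28 + 6*(-14 - 5*(-4))/(17 + 6*(-4))) = -22*(28 + 6*(-14 + 20)/(17 - 24)) = -22*(28 + 6*6/(-7)) = -22*(28 + 6*(-⅐)*6) = -22*(28 - 36/7) = -22*160/7 = -3520/7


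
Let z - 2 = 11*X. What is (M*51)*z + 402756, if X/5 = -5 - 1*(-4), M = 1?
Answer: 400053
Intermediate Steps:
X = -5 (X = 5*(-5 - 1*(-4)) = 5*(-5 + 4) = 5*(-1) = -5)
z = -53 (z = 2 + 11*(-5) = 2 - 55 = -53)
(M*51)*z + 402756 = (1*51)*(-53) + 402756 = 51*(-53) + 402756 = -2703 + 402756 = 400053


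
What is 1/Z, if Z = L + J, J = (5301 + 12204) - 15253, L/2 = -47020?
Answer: -1/91788 ≈ -1.0895e-5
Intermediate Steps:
L = -94040 (L = 2*(-47020) = -94040)
J = 2252 (J = 17505 - 15253 = 2252)
Z = -91788 (Z = -94040 + 2252 = -91788)
1/Z = 1/(-91788) = -1/91788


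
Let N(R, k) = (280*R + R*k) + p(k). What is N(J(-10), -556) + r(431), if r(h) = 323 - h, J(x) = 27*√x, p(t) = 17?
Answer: -91 - 7452*I*√10 ≈ -91.0 - 23565.0*I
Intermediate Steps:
N(R, k) = 17 + 280*R + R*k (N(R, k) = (280*R + R*k) + 17 = 17 + 280*R + R*k)
N(J(-10), -556) + r(431) = (17 + 280*(27*√(-10)) + (27*√(-10))*(-556)) + (323 - 1*431) = (17 + 280*(27*(I*√10)) + (27*(I*√10))*(-556)) + (323 - 431) = (17 + 280*(27*I*√10) + (27*I*√10)*(-556)) - 108 = (17 + 7560*I*√10 - 15012*I*√10) - 108 = (17 - 7452*I*√10) - 108 = -91 - 7452*I*√10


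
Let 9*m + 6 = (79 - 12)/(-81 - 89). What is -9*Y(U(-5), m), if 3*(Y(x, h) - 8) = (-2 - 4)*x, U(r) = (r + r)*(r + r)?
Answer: 1728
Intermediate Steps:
m = -1087/1530 (m = -2/3 + ((79 - 12)/(-81 - 89))/9 = -2/3 + (67/(-170))/9 = -2/3 + (67*(-1/170))/9 = -2/3 + (1/9)*(-67/170) = -2/3 - 67/1530 = -1087/1530 ≈ -0.71046)
U(r) = 4*r**2 (U(r) = (2*r)*(2*r) = 4*r**2)
Y(x, h) = 8 - 2*x (Y(x, h) = 8 + ((-2 - 4)*x)/3 = 8 + (-6*x)/3 = 8 - 2*x)
-9*Y(U(-5), m) = -9*(8 - 8*(-5)**2) = -9*(8 - 8*25) = -9*(8 - 2*100) = -9*(8 - 200) = -9*(-192) = 1728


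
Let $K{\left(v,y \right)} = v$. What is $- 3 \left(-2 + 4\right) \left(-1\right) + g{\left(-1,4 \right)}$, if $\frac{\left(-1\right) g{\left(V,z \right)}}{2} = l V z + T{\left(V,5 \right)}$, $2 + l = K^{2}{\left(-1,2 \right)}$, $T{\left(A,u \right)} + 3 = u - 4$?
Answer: $2$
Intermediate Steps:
$T{\left(A,u \right)} = -7 + u$ ($T{\left(A,u \right)} = -3 + \left(u - 4\right) = -3 + \left(-4 + u\right) = -7 + u$)
$l = -1$ ($l = -2 + \left(-1\right)^{2} = -2 + 1 = -1$)
$g{\left(V,z \right)} = 4 + 2 V z$ ($g{\left(V,z \right)} = - 2 \left(- V z + \left(-7 + 5\right)\right) = - 2 \left(- V z - 2\right) = - 2 \left(-2 - V z\right) = 4 + 2 V z$)
$- 3 \left(-2 + 4\right) \left(-1\right) + g{\left(-1,4 \right)} = - 3 \left(-2 + 4\right) \left(-1\right) + \left(4 + 2 \left(-1\right) 4\right) = \left(-3\right) 2 \left(-1\right) + \left(4 - 8\right) = \left(-6\right) \left(-1\right) - 4 = 6 - 4 = 2$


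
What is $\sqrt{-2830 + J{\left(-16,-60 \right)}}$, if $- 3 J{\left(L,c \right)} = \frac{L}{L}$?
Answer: $\frac{i \sqrt{25473}}{3} \approx 53.201 i$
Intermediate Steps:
$J{\left(L,c \right)} = - \frac{1}{3}$ ($J{\left(L,c \right)} = - \frac{L \frac{1}{L}}{3} = \left(- \frac{1}{3}\right) 1 = - \frac{1}{3}$)
$\sqrt{-2830 + J{\left(-16,-60 \right)}} = \sqrt{-2830 - \frac{1}{3}} = \sqrt{- \frac{8491}{3}} = \frac{i \sqrt{25473}}{3}$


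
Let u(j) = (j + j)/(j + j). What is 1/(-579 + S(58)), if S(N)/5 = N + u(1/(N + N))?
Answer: -1/284 ≈ -0.0035211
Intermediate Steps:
u(j) = 1 (u(j) = (2*j)/((2*j)) = (2*j)*(1/(2*j)) = 1)
S(N) = 5 + 5*N (S(N) = 5*(N + 1) = 5*(1 + N) = 5 + 5*N)
1/(-579 + S(58)) = 1/(-579 + (5 + 5*58)) = 1/(-579 + (5 + 290)) = 1/(-579 + 295) = 1/(-284) = -1/284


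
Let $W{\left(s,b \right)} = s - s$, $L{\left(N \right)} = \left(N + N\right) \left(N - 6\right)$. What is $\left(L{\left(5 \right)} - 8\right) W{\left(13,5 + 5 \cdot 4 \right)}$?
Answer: $0$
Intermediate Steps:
$L{\left(N \right)} = 2 N \left(-6 + N\right)$
$W{\left(s,b \right)} = 0$
$\left(L{\left(5 \right)} - 8\right) W{\left(13,5 + 5 \cdot 4 \right)} = \left(2 \cdot 5 \left(-6 + 5\right) - 8\right) 0 = \left(2 \cdot 5 \left(-1\right) - 8\right) 0 = \left(-10 - 8\right) 0 = \left(-18\right) 0 = 0$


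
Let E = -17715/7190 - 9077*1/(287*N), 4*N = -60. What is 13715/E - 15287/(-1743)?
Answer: -147953940941407/3834406527 ≈ -38586.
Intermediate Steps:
N = -15 (N = (¼)*(-60) = -15)
E = -2199889/6190590 (E = -17715/7190 - 9077/((-15*287)) = -17715*1/7190 - 9077/(-4305) = -3543/1438 - 9077*(-1/4305) = -3543/1438 + 9077/4305 = -2199889/6190590 ≈ -0.35536)
13715/E - 15287/(-1743) = 13715/(-2199889/6190590) - 15287/(-1743) = 13715*(-6190590/2199889) - 15287*(-1/1743) = -84903941850/2199889 + 15287/1743 = -147953940941407/3834406527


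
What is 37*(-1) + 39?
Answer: 2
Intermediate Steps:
37*(-1) + 39 = -37 + 39 = 2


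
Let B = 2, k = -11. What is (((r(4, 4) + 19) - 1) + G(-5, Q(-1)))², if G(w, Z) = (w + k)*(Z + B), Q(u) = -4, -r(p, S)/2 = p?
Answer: 1764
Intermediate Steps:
r(p, S) = -2*p
G(w, Z) = (-11 + w)*(2 + Z) (G(w, Z) = (w - 11)*(Z + 2) = (-11 + w)*(2 + Z))
(((r(4, 4) + 19) - 1) + G(-5, Q(-1)))² = (((-2*4 + 19) - 1) + (-22 - 11*(-4) + 2*(-5) - 4*(-5)))² = (((-8 + 19) - 1) + (-22 + 44 - 10 + 20))² = ((11 - 1) + 32)² = (10 + 32)² = 42² = 1764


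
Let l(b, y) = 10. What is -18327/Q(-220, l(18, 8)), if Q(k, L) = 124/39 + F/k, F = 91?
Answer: -157245660/23731 ≈ -6626.2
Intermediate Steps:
Q(k, L) = 124/39 + 91/k
-18327/Q(-220, l(18, 8)) = -18327/(124/39 + 91/(-220)) = -18327/(124/39 + 91*(-1/220)) = -18327/(124/39 - 91/220) = -18327/23731/8580 = -18327*8580/23731 = -157245660/23731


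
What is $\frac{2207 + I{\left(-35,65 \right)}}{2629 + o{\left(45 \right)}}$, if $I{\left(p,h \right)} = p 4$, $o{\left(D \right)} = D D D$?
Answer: $\frac{2067}{93754} \approx 0.022047$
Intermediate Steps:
$o{\left(D \right)} = D^{3}$ ($o{\left(D \right)} = D^{2} D = D^{3}$)
$I{\left(p,h \right)} = 4 p$
$\frac{2207 + I{\left(-35,65 \right)}}{2629 + o{\left(45 \right)}} = \frac{2207 + 4 \left(-35\right)}{2629 + 45^{3}} = \frac{2207 - 140}{2629 + 91125} = \frac{2067}{93754}$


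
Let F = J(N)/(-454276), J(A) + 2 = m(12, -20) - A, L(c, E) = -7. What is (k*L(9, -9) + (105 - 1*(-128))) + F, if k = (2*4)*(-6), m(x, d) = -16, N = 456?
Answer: 129241759/227138 ≈ 569.00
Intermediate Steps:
k = -48 (k = 8*(-6) = -48)
J(A) = -18 - A (J(A) = -2 + (-16 - A) = -18 - A)
F = 237/227138 (F = (-18 - 1*456)/(-454276) = (-18 - 456)*(-1/454276) = -474*(-1/454276) = 237/227138 ≈ 0.0010434)
(k*L(9, -9) + (105 - 1*(-128))) + F = (-48*(-7) + (105 - 1*(-128))) + 237/227138 = (336 + (105 + 128)) + 237/227138 = (336 + 233) + 237/227138 = 569 + 237/227138 = 129241759/227138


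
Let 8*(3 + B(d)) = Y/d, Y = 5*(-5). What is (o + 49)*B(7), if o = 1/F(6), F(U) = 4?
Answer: -38021/224 ≈ -169.74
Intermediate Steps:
Y = -25
B(d) = -3 - 25/(8*d) (B(d) = -3 + (-25/d)/8 = -3 - 25/(8*d))
o = ¼ (o = 1/4 = ¼ ≈ 0.25000)
(o + 49)*B(7) = (¼ + 49)*(-3 - 25/8/7) = 197*(-3 - 25/8*⅐)/4 = 197*(-3 - 25/56)/4 = (197/4)*(-193/56) = -38021/224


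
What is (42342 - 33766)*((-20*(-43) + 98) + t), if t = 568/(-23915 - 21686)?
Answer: 374644189440/45601 ≈ 8.2157e+6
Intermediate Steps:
t = -568/45601 (t = 568/(-45601) = 568*(-1/45601) = -568/45601 ≈ -0.012456)
(42342 - 33766)*((-20*(-43) + 98) + t) = (42342 - 33766)*((-20*(-43) + 98) - 568/45601) = 8576*((860 + 98) - 568/45601) = 8576*(958 - 568/45601) = 8576*(43685190/45601) = 374644189440/45601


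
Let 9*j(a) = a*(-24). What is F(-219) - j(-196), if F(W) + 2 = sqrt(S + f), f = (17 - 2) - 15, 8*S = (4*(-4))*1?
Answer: -1574/3 + I*sqrt(2) ≈ -524.67 + 1.4142*I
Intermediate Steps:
S = -2 (S = ((4*(-4))*1)/8 = (-16*1)/8 = (1/8)*(-16) = -2)
f = 0 (f = 15 - 15 = 0)
F(W) = -2 + I*sqrt(2) (F(W) = -2 + sqrt(-2 + 0) = -2 + sqrt(-2) = -2 + I*sqrt(2))
j(a) = -8*a/3 (j(a) = (a*(-24))/9 = (-24*a)/9 = -8*a/3)
F(-219) - j(-196) = (-2 + I*sqrt(2)) - (-8)*(-196)/3 = (-2 + I*sqrt(2)) - 1*1568/3 = (-2 + I*sqrt(2)) - 1568/3 = -1574/3 + I*sqrt(2)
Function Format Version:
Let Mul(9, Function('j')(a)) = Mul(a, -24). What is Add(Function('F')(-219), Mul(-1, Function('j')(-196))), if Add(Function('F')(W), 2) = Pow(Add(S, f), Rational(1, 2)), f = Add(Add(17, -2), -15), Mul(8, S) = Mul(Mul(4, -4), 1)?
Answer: Add(Rational(-1574, 3), Mul(I, Pow(2, Rational(1, 2)))) ≈ Add(-524.67, Mul(1.4142, I))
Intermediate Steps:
S = -2 (S = Mul(Rational(1, 8), Mul(Mul(4, -4), 1)) = Mul(Rational(1, 8), Mul(-16, 1)) = Mul(Rational(1, 8), -16) = -2)
f = 0 (f = Add(15, -15) = 0)
Function('F')(W) = Add(-2, Mul(I, Pow(2, Rational(1, 2)))) (Function('F')(W) = Add(-2, Pow(Add(-2, 0), Rational(1, 2))) = Add(-2, Pow(-2, Rational(1, 2))) = Add(-2, Mul(I, Pow(2, Rational(1, 2)))))
Function('j')(a) = Mul(Rational(-8, 3), a) (Function('j')(a) = Mul(Rational(1, 9), Mul(a, -24)) = Mul(Rational(1, 9), Mul(-24, a)) = Mul(Rational(-8, 3), a))
Add(Function('F')(-219), Mul(-1, Function('j')(-196))) = Add(Add(-2, Mul(I, Pow(2, Rational(1, 2)))), Mul(-1, Mul(Rational(-8, 3), -196))) = Add(Add(-2, Mul(I, Pow(2, Rational(1, 2)))), Mul(-1, Rational(1568, 3))) = Add(Add(-2, Mul(I, Pow(2, Rational(1, 2)))), Rational(-1568, 3)) = Add(Rational(-1574, 3), Mul(I, Pow(2, Rational(1, 2))))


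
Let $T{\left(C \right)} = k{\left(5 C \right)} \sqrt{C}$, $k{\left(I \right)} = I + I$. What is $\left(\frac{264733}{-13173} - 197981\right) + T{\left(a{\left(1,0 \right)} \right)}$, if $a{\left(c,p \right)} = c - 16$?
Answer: $- \frac{2608268446}{13173} - 150 i \sqrt{15} \approx -1.98 \cdot 10^{5} - 580.95 i$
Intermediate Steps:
$k{\left(I \right)} = 2 I$
$a{\left(c,p \right)} = -16 + c$ ($a{\left(c,p \right)} = c - 16 = -16 + c$)
$T{\left(C \right)} = 10 C^{\frac{3}{2}}$ ($T{\left(C \right)} = 2 \cdot 5 C \sqrt{C} = 10 C \sqrt{C} = 10 C^{\frac{3}{2}}$)
$\left(\frac{264733}{-13173} - 197981\right) + T{\left(a{\left(1,0 \right)} \right)} = \left(\frac{264733}{-13173} - 197981\right) + 10 \left(-16 + 1\right)^{\frac{3}{2}} = \left(264733 \left(- \frac{1}{13173}\right) - 197981\right) + 10 \left(-15\right)^{\frac{3}{2}} = \left(- \frac{264733}{13173} - 197981\right) + 10 \left(- 15 i \sqrt{15}\right) = - \frac{2608268446}{13173} - 150 i \sqrt{15}$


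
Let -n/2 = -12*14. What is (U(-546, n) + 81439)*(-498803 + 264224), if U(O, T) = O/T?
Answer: -152827983921/8 ≈ -1.9103e+10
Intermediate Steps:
n = 336 (n = -(-24)*14 = -2*(-168) = 336)
(U(-546, n) + 81439)*(-498803 + 264224) = (-546/336 + 81439)*(-498803 + 264224) = (-546*1/336 + 81439)*(-234579) = (-13/8 + 81439)*(-234579) = (651499/8)*(-234579) = -152827983921/8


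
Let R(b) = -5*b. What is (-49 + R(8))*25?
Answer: -2225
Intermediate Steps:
(-49 + R(8))*25 = (-49 - 5*8)*25 = (-49 - 40)*25 = -89*25 = -2225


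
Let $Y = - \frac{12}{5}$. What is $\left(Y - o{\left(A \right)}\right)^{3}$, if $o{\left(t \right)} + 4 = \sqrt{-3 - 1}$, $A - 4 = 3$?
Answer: $- \frac{1888}{125} - \frac{184 i}{25} \approx -15.104 - 7.36 i$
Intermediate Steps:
$A = 7$ ($A = 4 + 3 = 7$)
$o{\left(t \right)} = -4 + 2 i$ ($o{\left(t \right)} = -4 + \sqrt{-3 - 1} = -4 + \sqrt{-4} = -4 + 2 i$)
$Y = - \frac{12}{5}$ ($Y = \left(-12\right) \frac{1}{5} = - \frac{12}{5} \approx -2.4$)
$\left(Y - o{\left(A \right)}\right)^{3} = \left(- \frac{12}{5} - \left(-4 + 2 i\right)\right)^{3} = \left(- \frac{12}{5} + \left(4 - 2 i\right)\right)^{3} = \left(\frac{8}{5} - 2 i\right)^{3}$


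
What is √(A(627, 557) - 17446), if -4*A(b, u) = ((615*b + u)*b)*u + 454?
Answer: I*√33715725239 ≈ 1.8362e+5*I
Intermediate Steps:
A(b, u) = -227/2 - b*u*(u + 615*b)/4 (A(b, u) = -(((615*b + u)*b)*u + 454)/4 = -(((u + 615*b)*b)*u + 454)/4 = -((b*(u + 615*b))*u + 454)/4 = -(b*u*(u + 615*b) + 454)/4 = -(454 + b*u*(u + 615*b))/4 = -227/2 - b*u*(u + 615*b)/4)
√(A(627, 557) - 17446) = √((-227/2 - 615/4*557*627² - ¼*627*557²) - 17446) = √((-227/2 - 615/4*557*393129 - ¼*627*310249) - 17446) = √((-227/2 - 134668304595/4 - 194526123/4) - 17446) = √(-33715707793 - 17446) = √(-33715725239) = I*√33715725239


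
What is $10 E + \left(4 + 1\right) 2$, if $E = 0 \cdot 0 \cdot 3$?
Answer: $10$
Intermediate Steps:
$E = 0$ ($E = 0 \cdot 3 = 0$)
$10 E + \left(4 + 1\right) 2 = 10 \cdot 0 + \left(4 + 1\right) 2 = 0 + 5 \cdot 2 = 0 + 10 = 10$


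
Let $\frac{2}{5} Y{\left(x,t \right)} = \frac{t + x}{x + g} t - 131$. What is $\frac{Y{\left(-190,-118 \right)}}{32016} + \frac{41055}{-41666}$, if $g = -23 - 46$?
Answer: $- \frac{49679136995}{49357210272} \approx -1.0065$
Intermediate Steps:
$g = -69$
$Y{\left(x,t \right)} = - \frac{655}{2} + \frac{5 t \left(t + x\right)}{2 \left(-69 + x\right)}$ ($Y{\left(x,t \right)} = \frac{5 \left(\frac{t + x}{x - 69} t - 131\right)}{2} = \frac{5 \left(\frac{t + x}{-69 + x} t - 131\right)}{2} = \frac{5 \left(\frac{t \left(t + x\right)}{-69 + x} - 131\right)}{2} = \frac{5 \left(-131 + \frac{t \left(t + x\right)}{-69 + x}\right)}{2} = - \frac{655}{2} + \frac{5 t \left(t + x\right)}{2 \left(-69 + x\right)}$)
$\frac{Y{\left(-190,-118 \right)}}{32016} + \frac{41055}{-41666} = \frac{\frac{5}{2} \frac{1}{-69 - 190} \left(9039 + \left(-118\right)^{2} - -24890 - -22420\right)}{32016} + \frac{41055}{-41666} = \frac{5 \left(9039 + 13924 + 24890 + 22420\right)}{2 \left(-259\right)} \frac{1}{32016} + 41055 \left(- \frac{1}{41666}\right) = \frac{5}{2} \left(- \frac{1}{259}\right) 70273 \cdot \frac{1}{32016} - \frac{41055}{41666} = \left(- \frac{50195}{74}\right) \frac{1}{32016} - \frac{41055}{41666} = - \frac{50195}{2369184} - \frac{41055}{41666} = - \frac{49679136995}{49357210272}$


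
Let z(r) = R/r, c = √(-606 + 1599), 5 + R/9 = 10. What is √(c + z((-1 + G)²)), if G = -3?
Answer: √(45 + 16*√993)/4 ≈ 5.8587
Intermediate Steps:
R = 45 (R = -45 + 9*10 = -45 + 90 = 45)
c = √993 ≈ 31.512
z(r) = 45/r
√(c + z((-1 + G)²)) = √(√993 + 45/((-1 - 3)²)) = √(√993 + 45/((-4)²)) = √(√993 + 45/16) = √(45/16 + √993)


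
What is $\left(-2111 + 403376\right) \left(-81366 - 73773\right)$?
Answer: $-62251850835$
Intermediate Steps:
$\left(-2111 + 403376\right) \left(-81366 - 73773\right) = 401265 \left(-81366 - 73773\right) = 401265 \left(-155139\right) = -62251850835$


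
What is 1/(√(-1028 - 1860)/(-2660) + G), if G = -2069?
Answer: -5069050/10487864451 + 35*I*√2/10487864451 ≈ -0.00048333 + 4.7195e-9*I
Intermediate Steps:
1/(√(-1028 - 1860)/(-2660) + G) = 1/(√(-1028 - 1860)/(-2660) - 2069) = 1/(√(-2888)*(-1/2660) - 2069) = 1/((38*I*√2)*(-1/2660) - 2069) = 1/(-I*√2/70 - 2069) = 1/(-2069 - I*√2/70)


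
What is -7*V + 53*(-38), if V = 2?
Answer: -2028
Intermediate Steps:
-7*V + 53*(-38) = -7*2 + 53*(-38) = -14 - 2014 = -2028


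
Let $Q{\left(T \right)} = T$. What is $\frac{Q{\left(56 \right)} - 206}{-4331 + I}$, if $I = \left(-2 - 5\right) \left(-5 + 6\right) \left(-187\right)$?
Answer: $\frac{75}{1511} \approx 0.049636$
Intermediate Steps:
$I = 1309$ ($I = \left(-7\right) 1 \left(-187\right) = \left(-7\right) \left(-187\right) = 1309$)
$\frac{Q{\left(56 \right)} - 206}{-4331 + I} = \frac{56 - 206}{-4331 + 1309} = - \frac{150}{-3022} = \left(-150\right) \left(- \frac{1}{3022}\right) = \frac{75}{1511}$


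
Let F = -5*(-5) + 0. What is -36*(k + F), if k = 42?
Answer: -2412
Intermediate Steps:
F = 25 (F = 25 + 0 = 25)
-36*(k + F) = -36*(42 + 25) = -36*67 = -2412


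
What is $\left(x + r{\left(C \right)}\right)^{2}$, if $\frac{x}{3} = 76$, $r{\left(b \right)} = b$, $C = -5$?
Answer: $49729$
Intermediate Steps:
$x = 228$ ($x = 3 \cdot 76 = 228$)
$\left(x + r{\left(C \right)}\right)^{2} = \left(228 - 5\right)^{2} = 223^{2} = 49729$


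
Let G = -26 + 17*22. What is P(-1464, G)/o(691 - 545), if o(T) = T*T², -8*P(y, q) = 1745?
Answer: -1745/24897088 ≈ -7.0089e-5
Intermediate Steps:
G = 348 (G = -26 + 374 = 348)
P(y, q) = -1745/8 (P(y, q) = -⅛*1745 = -1745/8)
o(T) = T³
P(-1464, G)/o(691 - 545) = -1745/(8*(691 - 545)³) = -1745/(8*(146³)) = -1745/8/3112136 = -1745/8*1/3112136 = -1745/24897088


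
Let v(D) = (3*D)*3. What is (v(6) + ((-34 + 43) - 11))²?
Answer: 2704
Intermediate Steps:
v(D) = 9*D
(v(6) + ((-34 + 43) - 11))² = (9*6 + ((-34 + 43) - 11))² = (54 + (9 - 11))² = (54 - 2)² = 52² = 2704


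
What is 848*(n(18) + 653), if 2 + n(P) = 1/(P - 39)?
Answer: 11592160/21 ≈ 5.5201e+5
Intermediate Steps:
n(P) = -2 + 1/(-39 + P) (n(P) = -2 + 1/(P - 39) = -2 + 1/(-39 + P))
848*(n(18) + 653) = 848*((79 - 2*18)/(-39 + 18) + 653) = 848*((79 - 36)/(-21) + 653) = 848*(-1/21*43 + 653) = 848*(-43/21 + 653) = 848*(13670/21) = 11592160/21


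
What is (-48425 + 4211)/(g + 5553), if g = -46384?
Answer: 44214/40831 ≈ 1.0829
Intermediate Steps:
(-48425 + 4211)/(g + 5553) = (-48425 + 4211)/(-46384 + 5553) = -44214/(-40831) = -44214*(-1/40831) = 44214/40831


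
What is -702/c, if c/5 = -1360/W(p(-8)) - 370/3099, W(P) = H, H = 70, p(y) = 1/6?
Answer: 7614243/1060135 ≈ 7.1823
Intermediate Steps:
p(y) = 1/6
W(P) = 70
c = -2120270/21693 (c = 5*(-1360/70 - 370/3099) = 5*(-1360*1/70 - 370*1/3099) = 5*(-136/7 - 370/3099) = 5*(-424054/21693) = -2120270/21693 ≈ -97.740)
-702/c = -702/(-2120270/21693) = -702*(-21693/2120270) = 7614243/1060135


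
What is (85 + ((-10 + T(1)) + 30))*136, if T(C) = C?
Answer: 14416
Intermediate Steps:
(85 + ((-10 + T(1)) + 30))*136 = (85 + ((-10 + 1) + 30))*136 = (85 + (-9 + 30))*136 = (85 + 21)*136 = 106*136 = 14416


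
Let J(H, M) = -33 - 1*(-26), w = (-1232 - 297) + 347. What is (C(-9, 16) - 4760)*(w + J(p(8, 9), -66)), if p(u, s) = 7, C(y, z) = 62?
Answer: 5585922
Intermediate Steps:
w = -1182 (w = -1529 + 347 = -1182)
J(H, M) = -7 (J(H, M) = -33 + 26 = -7)
(C(-9, 16) - 4760)*(w + J(p(8, 9), -66)) = (62 - 4760)*(-1182 - 7) = -4698*(-1189) = 5585922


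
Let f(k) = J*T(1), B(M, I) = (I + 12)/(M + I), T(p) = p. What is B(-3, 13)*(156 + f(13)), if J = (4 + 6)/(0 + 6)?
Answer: 2365/6 ≈ 394.17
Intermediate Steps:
J = 5/3 (J = 10/6 = 10*(⅙) = 5/3 ≈ 1.6667)
B(M, I) = (12 + I)/(I + M)
f(k) = 5/3 (f(k) = (5/3)*1 = 5/3)
B(-3, 13)*(156 + f(13)) = ((12 + 13)/(13 - 3))*(156 + 5/3) = (25/10)*(473/3) = ((⅒)*25)*(473/3) = (5/2)*(473/3) = 2365/6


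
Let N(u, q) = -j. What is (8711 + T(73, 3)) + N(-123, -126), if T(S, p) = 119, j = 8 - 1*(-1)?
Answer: 8821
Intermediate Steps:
j = 9 (j = 8 + 1 = 9)
N(u, q) = -9 (N(u, q) = -1*9 = -9)
(8711 + T(73, 3)) + N(-123, -126) = (8711 + 119) - 9 = 8830 - 9 = 8821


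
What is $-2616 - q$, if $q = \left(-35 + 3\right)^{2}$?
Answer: $-3640$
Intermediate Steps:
$q = 1024$ ($q = \left(-32\right)^{2} = 1024$)
$-2616 - q = -2616 - 1024 = -3640$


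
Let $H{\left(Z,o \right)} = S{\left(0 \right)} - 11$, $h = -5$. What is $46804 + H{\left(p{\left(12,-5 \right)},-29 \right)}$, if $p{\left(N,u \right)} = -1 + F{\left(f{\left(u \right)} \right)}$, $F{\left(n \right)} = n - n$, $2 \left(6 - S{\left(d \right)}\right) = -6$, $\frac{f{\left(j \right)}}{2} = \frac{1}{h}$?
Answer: $46802$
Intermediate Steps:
$f{\left(j \right)} = - \frac{2}{5}$ ($f{\left(j \right)} = \frac{2}{-5} = 2 \left(- \frac{1}{5}\right) = - \frac{2}{5}$)
$S{\left(d \right)} = 9$ ($S{\left(d \right)} = 6 - -3 = 6 + 3 = 9$)
$F{\left(n \right)} = 0$
$p{\left(N,u \right)} = -1$ ($p{\left(N,u \right)} = -1 + 0 = -1$)
$H{\left(Z,o \right)} = -2$ ($H{\left(Z,o \right)} = 9 - 11 = -2$)
$46804 + H{\left(p{\left(12,-5 \right)},-29 \right)} = 46804 - 2 = 46802$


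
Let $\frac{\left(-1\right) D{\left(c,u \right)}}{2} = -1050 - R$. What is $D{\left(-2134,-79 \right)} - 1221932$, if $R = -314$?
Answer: $-1220460$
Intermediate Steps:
$D{\left(c,u \right)} = 1472$ ($D{\left(c,u \right)} = - 2 \left(-1050 - -314\right) = - 2 \left(-1050 + 314\right) = \left(-2\right) \left(-736\right) = 1472$)
$D{\left(-2134,-79 \right)} - 1221932 = 1472 - 1221932 = -1220460$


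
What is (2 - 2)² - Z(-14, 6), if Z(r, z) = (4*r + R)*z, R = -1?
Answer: 342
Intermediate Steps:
Z(r, z) = z*(-1 + 4*r) (Z(r, z) = (4*r - 1)*z = (-1 + 4*r)*z = z*(-1 + 4*r))
(2 - 2)² - Z(-14, 6) = (2 - 2)² - 6*(-1 + 4*(-14)) = 0² - 6*(-1 - 56) = 0 - 6*(-57) = 0 - 1*(-342) = 0 + 342 = 342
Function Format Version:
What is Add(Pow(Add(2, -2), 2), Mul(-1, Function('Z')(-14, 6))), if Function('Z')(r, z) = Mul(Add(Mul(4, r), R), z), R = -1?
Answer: 342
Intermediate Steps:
Function('Z')(r, z) = Mul(z, Add(-1, Mul(4, r))) (Function('Z')(r, z) = Mul(Add(Mul(4, r), -1), z) = Mul(Add(-1, Mul(4, r)), z) = Mul(z, Add(-1, Mul(4, r))))
Add(Pow(Add(2, -2), 2), Mul(-1, Function('Z')(-14, 6))) = Add(Pow(Add(2, -2), 2), Mul(-1, Mul(6, Add(-1, Mul(4, -14))))) = Add(Pow(0, 2), Mul(-1, Mul(6, Add(-1, -56)))) = Add(0, Mul(-1, Mul(6, -57))) = Add(0, Mul(-1, -342)) = Add(0, 342) = 342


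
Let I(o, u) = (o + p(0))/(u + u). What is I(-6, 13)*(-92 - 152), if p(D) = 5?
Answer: 122/13 ≈ 9.3846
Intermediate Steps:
I(o, u) = (5 + o)/(2*u) (I(o, u) = (o + 5)/(u + u) = (5 + o)/((2*u)) = (5 + o)*(1/(2*u)) = (5 + o)/(2*u))
I(-6, 13)*(-92 - 152) = ((1/2)*(5 - 6)/13)*(-92 - 152) = ((1/2)*(1/13)*(-1))*(-244) = -1/26*(-244) = 122/13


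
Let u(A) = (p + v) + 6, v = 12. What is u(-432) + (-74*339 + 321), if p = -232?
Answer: -24979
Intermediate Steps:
u(A) = -214 (u(A) = (-232 + 12) + 6 = -220 + 6 = -214)
u(-432) + (-74*339 + 321) = -214 + (-74*339 + 321) = -214 + (-25086 + 321) = -214 - 24765 = -24979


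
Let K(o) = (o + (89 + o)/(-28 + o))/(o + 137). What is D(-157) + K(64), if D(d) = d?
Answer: -41985/268 ≈ -156.66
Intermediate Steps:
K(o) = (o + (89 + o)/(-28 + o))/(137 + o)
D(-157) + K(64) = -157 + (89 + 64**2 - 27*64)/(-3836 + 64**2 + 109*64) = -157 + (89 + 4096 - 1728)/(-3836 + 4096 + 6976) = -157 + 2457/7236 = -157 + (1/7236)*2457 = -157 + 91/268 = -41985/268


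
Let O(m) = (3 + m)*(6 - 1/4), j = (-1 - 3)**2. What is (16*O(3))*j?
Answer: 8832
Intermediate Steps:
j = 16 (j = (-4)**2 = 16)
O(m) = 69/4 + 23*m/4 (O(m) = (3 + m)*(6 - 1*1/4) = (3 + m)*(6 - 1/4) = (3 + m)*(23/4) = 69/4 + 23*m/4)
(16*O(3))*j = (16*(69/4 + (23/4)*3))*16 = (16*(69/4 + 69/4))*16 = (16*(69/2))*16 = 552*16 = 8832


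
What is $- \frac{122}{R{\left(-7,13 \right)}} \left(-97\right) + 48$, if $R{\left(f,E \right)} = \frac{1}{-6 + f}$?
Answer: $-153794$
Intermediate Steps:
$- \frac{122}{R{\left(-7,13 \right)}} \left(-97\right) + 48 = - \frac{122}{\frac{1}{-6 - 7}} \left(-97\right) + 48 = - \frac{122}{\frac{1}{-13}} \left(-97\right) + 48 = - \frac{122}{- \frac{1}{13}} \left(-97\right) + 48 = \left(-122\right) \left(-13\right) \left(-97\right) + 48 = 1586 \left(-97\right) + 48 = -153842 + 48 = -153794$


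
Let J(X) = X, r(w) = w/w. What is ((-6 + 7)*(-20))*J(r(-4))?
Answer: -20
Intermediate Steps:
r(w) = 1
((-6 + 7)*(-20))*J(r(-4)) = ((-6 + 7)*(-20))*1 = (1*(-20))*1 = -20*1 = -20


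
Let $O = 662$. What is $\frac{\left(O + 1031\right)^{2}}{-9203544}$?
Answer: $- \frac{2866249}{9203544} \approx -0.31143$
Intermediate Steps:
$\frac{\left(O + 1031\right)^{2}}{-9203544} = \frac{\left(662 + 1031\right)^{2}}{-9203544} = 1693^{2} \left(- \frac{1}{9203544}\right) = 2866249 \left(- \frac{1}{9203544}\right) = - \frac{2866249}{9203544}$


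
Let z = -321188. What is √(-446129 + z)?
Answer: I*√767317 ≈ 875.97*I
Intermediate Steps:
√(-446129 + z) = √(-446129 - 321188) = √(-767317) = I*√767317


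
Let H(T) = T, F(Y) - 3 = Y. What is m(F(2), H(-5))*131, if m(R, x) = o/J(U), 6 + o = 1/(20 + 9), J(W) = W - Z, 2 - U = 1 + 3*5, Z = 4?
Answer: 22663/522 ≈ 43.416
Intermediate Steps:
F(Y) = 3 + Y
U = -14 (U = 2 - (1 + 3*5) = 2 - (1 + 15) = 2 - 1*16 = 2 - 16 = -14)
J(W) = -4 + W (J(W) = W - 1*4 = W - 4 = -4 + W)
o = -173/29 (o = -6 + 1/(20 + 9) = -6 + 1/29 = -173/29 ≈ -5.9655)
m(R, x) = 173/522 (m(R, x) = -173/(29*(-4 - 14)) = -173/29/(-18) = -173/29*(-1/18) = 173/522)
m(F(2), H(-5))*131 = (173/522)*131 = 22663/522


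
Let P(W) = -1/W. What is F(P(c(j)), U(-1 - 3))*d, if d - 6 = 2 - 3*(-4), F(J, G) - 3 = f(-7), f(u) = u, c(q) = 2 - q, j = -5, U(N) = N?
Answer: -80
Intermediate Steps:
F(J, G) = -4 (F(J, G) = 3 - 7 = -4)
d = 20 (d = 6 + (2 - 3*(-4)) = 6 + (2 + 12) = 6 + 14 = 20)
F(P(c(j)), U(-1 - 3))*d = -4*20 = -80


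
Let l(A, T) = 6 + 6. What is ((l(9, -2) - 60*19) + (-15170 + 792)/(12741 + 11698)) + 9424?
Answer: 202731566/24439 ≈ 8295.4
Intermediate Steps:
l(A, T) = 12
((l(9, -2) - 60*19) + (-15170 + 792)/(12741 + 11698)) + 9424 = ((12 - 60*19) + (-15170 + 792)/(12741 + 11698)) + 9424 = ((12 - 1140) - 14378/24439) + 9424 = (-1128 - 14378*1/24439) + 9424 = (-1128 - 14378/24439) + 9424 = -27581570/24439 + 9424 = 202731566/24439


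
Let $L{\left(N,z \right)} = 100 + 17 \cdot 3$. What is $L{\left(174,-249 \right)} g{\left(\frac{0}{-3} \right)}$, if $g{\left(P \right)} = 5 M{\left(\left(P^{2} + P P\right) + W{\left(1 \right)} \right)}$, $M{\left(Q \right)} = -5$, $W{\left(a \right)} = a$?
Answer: $-3775$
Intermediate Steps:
$L{\left(N,z \right)} = 151$ ($L{\left(N,z \right)} = 100 + 51 = 151$)
$g{\left(P \right)} = -25$ ($g{\left(P \right)} = 5 \left(-5\right) = -25$)
$L{\left(174,-249 \right)} g{\left(\frac{0}{-3} \right)} = 151 \left(-25\right) = -3775$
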